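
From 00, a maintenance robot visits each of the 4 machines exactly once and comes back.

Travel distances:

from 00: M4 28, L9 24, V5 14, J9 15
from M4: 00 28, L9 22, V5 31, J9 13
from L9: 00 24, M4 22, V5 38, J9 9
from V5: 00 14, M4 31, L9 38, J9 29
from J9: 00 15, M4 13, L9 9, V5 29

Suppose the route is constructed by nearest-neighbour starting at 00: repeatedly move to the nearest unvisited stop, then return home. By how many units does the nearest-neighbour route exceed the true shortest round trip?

Excess over optimum: 11.

From 00: V5=14, J9=15, L9=24, M4=28 → choose V5 (14).
From V5: J9=29, M4=31, L9=38 → choose J9 (29).
From J9: L9=9, M4=13 → choose L9 (9).
From L9: M4=22 → choose M4 (22).
NN route 00 → V5 → J9 → L9 → M4 → 00 costs 102.
Optimal: 00 → L9 → J9 → M4 → V5 → 00 costs 91 (by enumerating all 12 distinct tours).
Excess = 102 − 91 = 11.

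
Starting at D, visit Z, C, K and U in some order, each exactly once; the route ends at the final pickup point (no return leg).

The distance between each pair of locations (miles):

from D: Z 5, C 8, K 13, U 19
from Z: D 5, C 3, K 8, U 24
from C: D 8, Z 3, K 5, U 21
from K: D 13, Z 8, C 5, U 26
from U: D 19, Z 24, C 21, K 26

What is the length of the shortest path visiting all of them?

39 miles — the minimum one-way total.

There are 4! = 24 possible orderings.
D→Z→C→K→U: 5+3+5+26 = 39
D→Z→C→U→K: 5+3+21+26 = 55
D→Z→K→C→U: 5+8+5+21 = 39
D→Z→K→U→C: 5+8+26+21 = 60
D→Z→U→C→K: 5+24+21+5 = 55
D→Z→U→K→C: 5+24+26+5 = 60
D→C→Z→K→U: 8+3+8+26 = 45
D→C→Z→U→K: 8+3+24+26 = 61
D→C→K→Z→U: 8+5+8+24 = 45
D→C→K→U→Z: 8+5+26+24 = 63
D→C→U→Z→K: 8+21+24+8 = 61
D→C→U→K→Z: 8+21+26+8 = 63
D→K→Z→C→U: 13+8+3+21 = 45
D→K→Z→U→C: 13+8+24+21 = 66
… (10 more)
The minimum is 39.
One shortest path: D → Z → C → K → U.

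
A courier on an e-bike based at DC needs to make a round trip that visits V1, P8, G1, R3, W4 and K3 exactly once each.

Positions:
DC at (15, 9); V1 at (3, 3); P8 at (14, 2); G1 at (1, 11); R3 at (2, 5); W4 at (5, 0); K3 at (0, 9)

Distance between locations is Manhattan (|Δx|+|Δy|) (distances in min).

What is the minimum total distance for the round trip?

DC-V1-P8-G1-R3-W4-K3-DC: 18+12+22+7+8+14+15 = 96
DC-V1-P8-G1-R3-K3-W4-DC: 18+12+22+7+6+14+19 = 98
DC-V1-P8-G1-W4-R3-K3-DC: 18+12+22+15+8+6+15 = 96
DC-V1-P8-G1-W4-K3-R3-DC: 18+12+22+15+14+6+17 = 104
DC-V1-P8-G1-K3-R3-W4-DC: 18+12+22+3+6+8+19 = 88
DC-V1-P8-G1-K3-W4-R3-DC: 18+12+22+3+14+8+17 = 94
DC-V1-P8-R3-G1-W4-K3-DC: 18+12+15+7+15+14+15 = 96
DC-V1-P8-R3-G1-K3-W4-DC: 18+12+15+7+3+14+19 = 88
… (352 more)
DC-P8-W4-V1-R3-G1-K3-DC: 8+11+5+3+7+3+15 = 52  ← best
The minimum is 52.
One optimal route: DC → P8 → W4 → V1 → R3 → G1 → K3 → DC (or its reverse).

52 min — the shortest possible round trip.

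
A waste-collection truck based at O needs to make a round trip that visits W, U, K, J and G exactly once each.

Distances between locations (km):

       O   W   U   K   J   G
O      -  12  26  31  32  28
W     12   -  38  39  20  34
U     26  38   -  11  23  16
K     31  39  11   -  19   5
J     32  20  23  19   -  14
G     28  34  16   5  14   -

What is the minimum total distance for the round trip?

Shortest round trip = 88 km.

There are 60 distinct closed tours to check (reversals are equivalent).
O-W-U-K-J-G-O: 12+38+11+19+14+28 = 122
O-W-U-K-G-J-O: 12+38+11+5+14+32 = 112
O-W-U-J-K-G-O: 12+38+23+19+5+28 = 125
O-W-U-J-G-K-O: 12+38+23+14+5+31 = 123
O-W-U-G-K-J-O: 12+38+16+5+19+32 = 122
O-W-U-G-J-K-O: 12+38+16+14+19+31 = 130
O-W-K-U-J-G-O: 12+39+11+23+14+28 = 127
O-W-K-U-G-J-O: 12+39+11+16+14+32 = 124
O-W-K-J-U-G-O: 12+39+19+23+16+28 = 137
O-W-K-J-G-U-O: 12+39+19+14+16+26 = 126
O-W-K-G-U-J-O: 12+39+5+16+23+32 = 127
O-W-K-G-J-U-O: 12+39+5+14+23+26 = 119
O-W-J-U-K-G-O: 12+20+23+11+5+28 = 99
O-W-J-U-G-K-O: 12+20+23+16+5+31 = 107
… (46 more)
O-W-J-G-K-U-O: 12+20+14+5+11+26 = 88  ← best
The minimum is 88.
One optimal route: O → W → J → G → K → U → O (or its reverse).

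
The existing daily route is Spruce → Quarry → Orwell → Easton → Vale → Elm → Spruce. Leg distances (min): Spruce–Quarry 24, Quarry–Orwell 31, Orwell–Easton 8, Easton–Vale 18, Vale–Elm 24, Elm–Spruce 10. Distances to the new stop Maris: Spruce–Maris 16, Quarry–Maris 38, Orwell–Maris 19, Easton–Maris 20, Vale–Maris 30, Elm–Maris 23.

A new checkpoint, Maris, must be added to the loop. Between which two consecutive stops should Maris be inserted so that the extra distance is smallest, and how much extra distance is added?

Insertion cost between consecutive stops i–j is d(i,Maris) + d(Maris,j) − d(i,j):
  between Spruce and Quarry: 16 + 38 − 24 = 30
  between Quarry and Orwell: 38 + 19 − 31 = 26
  between Orwell and Easton: 19 + 20 − 8 = 31
  between Easton and Vale: 20 + 30 − 18 = 32
  between Vale and Elm: 30 + 23 − 24 = 29
  between Elm and Spruce: 23 + 16 − 10 = 29
Cheapest insertion is between Quarry and Orwell, adding 26.
New total = 115 + 26 = 141.

Adding 26 min by placing Maris on the Quarry–Orwell leg.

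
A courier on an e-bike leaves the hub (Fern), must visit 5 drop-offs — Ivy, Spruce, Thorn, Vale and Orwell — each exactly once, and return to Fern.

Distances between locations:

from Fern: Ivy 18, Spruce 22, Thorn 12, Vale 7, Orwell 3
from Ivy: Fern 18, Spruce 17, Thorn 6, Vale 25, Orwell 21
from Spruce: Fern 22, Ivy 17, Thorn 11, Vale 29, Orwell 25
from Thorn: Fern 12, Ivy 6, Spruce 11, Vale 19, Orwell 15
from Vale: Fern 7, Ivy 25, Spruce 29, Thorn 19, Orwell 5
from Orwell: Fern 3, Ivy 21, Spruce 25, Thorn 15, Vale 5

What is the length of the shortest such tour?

With 5 stops there are 5!/2 = 60 distinct round trips (a route and its reverse cost the same).
Fern-Ivy-Spruce-Thorn-Vale-Orwell-Fern: 18+17+11+19+5+3 = 73
Fern-Ivy-Spruce-Thorn-Orwell-Vale-Fern: 18+17+11+15+5+7 = 73
Fern-Ivy-Spruce-Vale-Thorn-Orwell-Fern: 18+17+29+19+15+3 = 101
Fern-Ivy-Spruce-Vale-Orwell-Thorn-Fern: 18+17+29+5+15+12 = 96
Fern-Ivy-Spruce-Orwell-Thorn-Vale-Fern: 18+17+25+15+19+7 = 101
Fern-Ivy-Spruce-Orwell-Vale-Thorn-Fern: 18+17+25+5+19+12 = 96
Fern-Ivy-Thorn-Spruce-Vale-Orwell-Fern: 18+6+11+29+5+3 = 72
Fern-Ivy-Thorn-Spruce-Orwell-Vale-Fern: 18+6+11+25+5+7 = 72
Fern-Ivy-Thorn-Vale-Spruce-Orwell-Fern: 18+6+19+29+25+3 = 100
Fern-Ivy-Thorn-Vale-Orwell-Spruce-Fern: 18+6+19+5+25+22 = 95
Fern-Ivy-Thorn-Orwell-Spruce-Vale-Fern: 18+6+15+25+29+7 = 100
Fern-Ivy-Thorn-Orwell-Vale-Spruce-Fern: 18+6+15+5+29+22 = 95
Fern-Ivy-Vale-Spruce-Thorn-Orwell-Fern: 18+25+29+11+15+3 = 101
Fern-Ivy-Vale-Spruce-Orwell-Thorn-Fern: 18+25+29+25+15+12 = 124
… (46 more)
The minimum is 72.
One optimal route: Fern → Ivy → Thorn → Spruce → Vale → Orwell → Fern (or its reverse).

Shortest round trip = 72.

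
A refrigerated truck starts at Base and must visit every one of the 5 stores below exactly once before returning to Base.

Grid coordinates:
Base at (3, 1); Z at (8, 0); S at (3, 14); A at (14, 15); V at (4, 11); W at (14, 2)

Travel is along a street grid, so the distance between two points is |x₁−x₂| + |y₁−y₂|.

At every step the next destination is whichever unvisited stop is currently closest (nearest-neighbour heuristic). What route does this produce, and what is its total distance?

Base → [Z:6 / V:11 / W:12 / S:13 / A:25] → Z (6)
Z → [W:8 / V:15 / S:19 / A:21] → W (8)
W → [A:13 / V:19 / S:23] → A (13)
A → [S:12 / V:14] → S (12)
S → [V:4] → V (4)
Return V→Base: 11.
Total = 6 + 8 + 13 + 12 + 4 + 11 = 54.

Total distance 54 via the nearest-neighbour route Base → Z → W → A → S → V → Base.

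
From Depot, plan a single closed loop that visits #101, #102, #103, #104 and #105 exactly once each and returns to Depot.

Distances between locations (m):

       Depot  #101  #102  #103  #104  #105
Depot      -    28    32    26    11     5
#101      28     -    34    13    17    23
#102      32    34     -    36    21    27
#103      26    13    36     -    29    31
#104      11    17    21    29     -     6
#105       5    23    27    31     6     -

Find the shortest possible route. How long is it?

105 m — the shortest possible round trip.

With 5 stops there are 5!/2 = 60 distinct round trips (a route and its reverse cost the same).
Depot→#101→#102→#103→#104→#105→Depot: 28+34+36+29+6+5 = 138
Depot→#101→#102→#103→#105→#104→Depot: 28+34+36+31+6+11 = 146
Depot→#101→#102→#104→#103→#105→Depot: 28+34+21+29+31+5 = 148
Depot→#101→#102→#104→#105→#103→Depot: 28+34+21+6+31+26 = 146
Depot→#101→#102→#105→#103→#104→Depot: 28+34+27+31+29+11 = 160
Depot→#101→#102→#105→#104→#103→Depot: 28+34+27+6+29+26 = 150
Depot→#101→#103→#102→#104→#105→Depot: 28+13+36+21+6+5 = 109
Depot→#101→#103→#102→#105→#104→Depot: 28+13+36+27+6+11 = 121
Depot→#101→#103→#104→#102→#105→Depot: 28+13+29+21+27+5 = 123
Depot→#101→#103→#104→#105→#102→Depot: 28+13+29+6+27+32 = 135
Depot→#101→#103→#105→#102→#104→Depot: 28+13+31+27+21+11 = 131
Depot→#101→#103→#105→#104→#102→Depot: 28+13+31+6+21+32 = 131
Depot→#101→#104→#102→#103→#105→Depot: 28+17+21+36+31+5 = 138
Depot→#101→#104→#102→#105→#103→Depot: 28+17+21+27+31+26 = 150
… (46 more)
Depot→#103→#101→#102→#104→#105→Depot: 26+13+34+21+6+5 = 105  ← best
The minimum is 105.
One optimal route: Depot → #103 → #101 → #102 → #104 → #105 → Depot (or its reverse).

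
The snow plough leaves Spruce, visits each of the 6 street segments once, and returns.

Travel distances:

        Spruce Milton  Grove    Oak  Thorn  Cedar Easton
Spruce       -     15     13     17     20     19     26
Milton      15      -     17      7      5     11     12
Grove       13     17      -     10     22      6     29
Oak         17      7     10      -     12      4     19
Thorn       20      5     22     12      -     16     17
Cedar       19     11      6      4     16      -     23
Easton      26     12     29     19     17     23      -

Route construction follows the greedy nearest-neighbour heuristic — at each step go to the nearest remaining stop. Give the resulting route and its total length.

Spruce → [Grove:13 / Milton:15 / Oak:17 / Cedar:19 / Thorn:20 / Easton:26] → Grove (13)
Grove → [Cedar:6 / Oak:10 / Milton:17 / Thorn:22 / Easton:29] → Cedar (6)
Cedar → [Oak:4 / Milton:11 / Thorn:16 / Easton:23] → Oak (4)
Oak → [Milton:7 / Thorn:12 / Easton:19] → Milton (7)
Milton → [Thorn:5 / Easton:12] → Thorn (5)
Thorn → [Easton:17] → Easton (17)
Return Easton→Spruce: 26.
Total = 13 + 6 + 4 + 7 + 5 + 17 + 26 = 78.

Total distance 78 via the nearest-neighbour route Spruce → Grove → Cedar → Oak → Milton → Thorn → Easton → Spruce.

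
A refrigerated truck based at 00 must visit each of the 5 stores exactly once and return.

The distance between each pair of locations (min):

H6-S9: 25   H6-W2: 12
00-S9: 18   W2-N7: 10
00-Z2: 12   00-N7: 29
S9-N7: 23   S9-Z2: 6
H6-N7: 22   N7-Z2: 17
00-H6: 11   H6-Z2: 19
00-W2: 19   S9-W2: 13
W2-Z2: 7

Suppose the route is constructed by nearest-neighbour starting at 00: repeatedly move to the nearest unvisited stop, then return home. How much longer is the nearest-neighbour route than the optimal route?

From 00: H6=11, Z2=12, S9=18, W2=19, N7=29 → choose H6 (11).
From H6: W2=12, Z2=19, N7=22, S9=25 → choose W2 (12).
From W2: Z2=7, N7=10, S9=13 → choose Z2 (7).
From Z2: S9=6, N7=17 → choose S9 (6).
From S9: N7=23 → choose N7 (23).
NN route 00 → H6 → W2 → Z2 → S9 → N7 → 00 costs 88.
Optimal: 00 → H6 → W2 → N7 → S9 → Z2 → 00 costs 74 (by enumerating all 60 distinct tours).
Excess = 88 − 74 = 14.

14 min longer than the optimal tour.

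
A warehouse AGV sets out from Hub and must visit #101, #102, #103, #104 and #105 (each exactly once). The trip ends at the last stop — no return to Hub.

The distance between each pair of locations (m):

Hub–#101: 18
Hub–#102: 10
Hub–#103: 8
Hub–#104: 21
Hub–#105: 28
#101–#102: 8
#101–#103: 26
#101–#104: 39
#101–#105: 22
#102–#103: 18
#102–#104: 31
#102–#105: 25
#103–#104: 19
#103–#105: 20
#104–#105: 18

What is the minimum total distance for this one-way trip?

74 m — the minimum one-way total.

There are 5! = 120 possible orderings.
Hub → #101 → #102 → #103 → #104 → #105: 18+8+18+19+18 = 81
Hub → #101 → #102 → #103 → #105 → #104: 18+8+18+20+18 = 82
Hub → #101 → #102 → #104 → #103 → #105: 18+8+31+19+20 = 96
Hub → #101 → #102 → #104 → #105 → #103: 18+8+31+18+20 = 95
Hub → #101 → #102 → #105 → #103 → #104: 18+8+25+20+19 = 90
Hub → #101 → #102 → #105 → #104 → #103: 18+8+25+18+19 = 88
Hub → #101 → #103 → #102 → #104 → #105: 18+26+18+31+18 = 111
Hub → #101 → #103 → #102 → #105 → #104: 18+26+18+25+18 = 105
Hub → #101 → #103 → #104 → #102 → #105: 18+26+19+31+25 = 119
Hub → #101 → #103 → #104 → #105 → #102: 18+26+19+18+25 = 106
Hub → #101 → #103 → #105 → #102 → #104: 18+26+20+25+31 = 120
Hub → #101 → #103 → #105 → #104 → #102: 18+26+20+18+31 = 113
Hub → #101 → #104 → #102 → #103 → #105: 18+39+31+18+20 = 126
Hub → #101 → #104 → #102 → #105 → #103: 18+39+31+25+20 = 133
… (106 more)
Hub → #103 → #102 → #101 → #105 → #104: 8+18+8+22+18 = 74  ← best
The minimum is 74.
One shortest path: Hub → #103 → #102 → #101 → #105 → #104.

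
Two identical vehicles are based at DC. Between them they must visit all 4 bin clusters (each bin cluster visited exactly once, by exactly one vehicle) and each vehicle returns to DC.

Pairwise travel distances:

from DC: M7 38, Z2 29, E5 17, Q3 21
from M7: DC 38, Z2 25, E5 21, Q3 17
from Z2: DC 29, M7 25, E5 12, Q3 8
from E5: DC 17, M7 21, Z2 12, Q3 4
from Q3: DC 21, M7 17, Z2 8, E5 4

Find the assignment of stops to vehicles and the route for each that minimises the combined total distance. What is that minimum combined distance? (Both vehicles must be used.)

126 — the smallest possible combined total.

There are 2^3 − 1 = 7 ways to divide the 4 stops into two non-empty groups. For each, the best each vehicle can do is its own shortest tour through its group:
  {M7} + {Z2, E5, Q3}: 76 + 58 = 134
  {Z2} + {M7, E5, Q3}: 58 + 76 = 134
  {M7, Z2} + {E5, Q3}: 92 + 42 = 134
  {E5} + {M7, Z2, Q3}: 34 + 92 = 126
  {M7, E5} + {Z2, Q3}: 76 + 58 = 134
  {Z2, E5} + {M7, Q3}: 58 + 76 = 134
  … (7 splits in total)
Best: vehicle 1 DC → E5 → DC = 34; vehicle 2 DC → M7 → Z2 → Q3 → DC = 92; combined 126.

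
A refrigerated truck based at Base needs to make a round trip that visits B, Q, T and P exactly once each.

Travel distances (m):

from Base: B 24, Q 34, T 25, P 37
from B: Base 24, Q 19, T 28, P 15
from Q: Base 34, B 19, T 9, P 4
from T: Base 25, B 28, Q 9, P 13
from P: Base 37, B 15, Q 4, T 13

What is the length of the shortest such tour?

Base-B-Q-T-P-Base: 24+19+9+13+37 = 102
Base-B-Q-P-T-Base: 24+19+4+13+25 = 85
Base-B-T-Q-P-Base: 24+28+9+4+37 = 102
Base-B-T-P-Q-Base: 24+28+13+4+34 = 103
Base-B-P-Q-T-Base: 24+15+4+9+25 = 77
Base-B-P-T-Q-Base: 24+15+13+9+34 = 95
Base-Q-B-T-P-Base: 34+19+28+13+37 = 131
Base-Q-B-P-T-Base: 34+19+15+13+25 = 106
Base-Q-T-B-P-Base: 34+9+28+15+37 = 123
Base-Q-P-B-T-Base: 34+4+15+28+25 = 106
Base-T-B-Q-P-Base: 25+28+19+4+37 = 113
Base-T-Q-B-P-Base: 25+9+19+15+37 = 105
The minimum is 77.
One optimal route: Base → B → P → Q → T → Base (or its reverse).

77 m — the shortest possible round trip.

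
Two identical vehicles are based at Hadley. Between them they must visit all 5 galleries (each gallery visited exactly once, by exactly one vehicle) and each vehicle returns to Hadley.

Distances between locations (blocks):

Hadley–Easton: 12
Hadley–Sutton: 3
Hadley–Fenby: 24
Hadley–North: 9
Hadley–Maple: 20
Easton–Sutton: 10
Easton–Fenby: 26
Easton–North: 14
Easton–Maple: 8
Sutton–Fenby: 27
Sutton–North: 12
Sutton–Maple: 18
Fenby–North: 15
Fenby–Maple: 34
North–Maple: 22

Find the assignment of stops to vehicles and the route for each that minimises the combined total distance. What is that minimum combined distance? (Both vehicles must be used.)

84 blocks — the smallest possible combined total.

Try each way of splitting the stops between the two vehicles (each non-empty) and, for each split, find the best tour for each vehicle:
  {Easton} + {Sutton, Fenby, North, Maple}: 24 + 79 = 103
  {Sutton} + {Easton, Fenby, North, Maple}: 6 + 78 = 84
  {Easton, Sutton} + {Fenby, North, Maple}: 25 + 78 = 103
  {Fenby} + {Easton, Sutton, North, Maple}: 48 + 52 = 100
  {Easton, Fenby} + {Sutton, North, Maple}: 62 + 52 = 114
  {Sutton, Fenby} + {Easton, North, Maple}: 54 + 51 = 105
  … (15 splits in total)
Best: vehicle 1 Hadley → Sutton → Hadley = 6; vehicle 2 Hadley → Easton → Maple → Fenby → North → Hadley = 78; combined 84.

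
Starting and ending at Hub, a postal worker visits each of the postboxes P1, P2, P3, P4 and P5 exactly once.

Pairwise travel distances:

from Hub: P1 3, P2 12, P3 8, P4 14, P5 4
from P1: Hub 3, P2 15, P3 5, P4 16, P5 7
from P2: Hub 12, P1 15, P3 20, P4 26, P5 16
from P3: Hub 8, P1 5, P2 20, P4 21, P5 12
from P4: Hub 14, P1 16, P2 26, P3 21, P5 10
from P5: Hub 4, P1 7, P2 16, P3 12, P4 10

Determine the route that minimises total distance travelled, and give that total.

There are 60 distinct closed tours to check (reversals are equivalent).
Hub → P1 → P2 → P3 → P4 → P5 → Hub: 3+15+20+21+10+4 = 73
Hub → P1 → P2 → P3 → P5 → P4 → Hub: 3+15+20+12+10+14 = 74
Hub → P1 → P2 → P4 → P3 → P5 → Hub: 3+15+26+21+12+4 = 81
Hub → P1 → P2 → P4 → P5 → P3 → Hub: 3+15+26+10+12+8 = 74
Hub → P1 → P2 → P5 → P3 → P4 → Hub: 3+15+16+12+21+14 = 81
Hub → P1 → P2 → P5 → P4 → P3 → Hub: 3+15+16+10+21+8 = 73
Hub → P1 → P3 → P2 → P4 → P5 → Hub: 3+5+20+26+10+4 = 68
Hub → P1 → P3 → P2 → P5 → P4 → Hub: 3+5+20+16+10+14 = 68
Hub → P1 → P3 → P4 → P2 → P5 → Hub: 3+5+21+26+16+4 = 75
Hub → P1 → P3 → P4 → P5 → P2 → Hub: 3+5+21+10+16+12 = 67
Hub → P1 → P3 → P5 → P2 → P4 → Hub: 3+5+12+16+26+14 = 76
Hub → P1 → P3 → P5 → P4 → P2 → Hub: 3+5+12+10+26+12 = 68
Hub → P1 → P4 → P2 → P3 → P5 → Hub: 3+16+26+20+12+4 = 81
Hub → P1 → P4 → P2 → P5 → P3 → Hub: 3+16+26+16+12+8 = 81
… (46 more)
The minimum is 67.
One optimal route: Hub → P1 → P3 → P4 → P5 → P2 → Hub (or its reverse).

67 — the shortest possible round trip.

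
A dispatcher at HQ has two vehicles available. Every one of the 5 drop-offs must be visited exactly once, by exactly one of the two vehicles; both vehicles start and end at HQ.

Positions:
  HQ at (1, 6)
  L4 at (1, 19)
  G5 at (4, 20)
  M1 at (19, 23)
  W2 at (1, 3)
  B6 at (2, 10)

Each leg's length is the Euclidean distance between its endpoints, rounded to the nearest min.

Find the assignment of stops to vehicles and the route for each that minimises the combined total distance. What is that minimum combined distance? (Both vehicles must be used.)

There are 2^4 − 1 = 15 ways to divide the 5 stops into two non-empty groups. For each, the best each vehicle can do is its own shortest tour through its group:
  {L4} + {G5, M1, W2, B6}: 26 + 59 = 85
  {G5} + {L4, M1, W2, B6}: 28 + 61 = 89
  {L4, G5} + {M1, W2, B6}: 30 + 55 = 85
  {M1} + {L4, G5, W2, B6}: 50 + 36 = 86
  {L4, M1} + {G5, W2, B6}: 56 + 34 = 90
  {G5, M1} + {L4, W2, B6}: 54 + 32 = 86
  … (15 splits in total)
  {W2} + {L4, G5, M1, B6}: 6 + 56 = 62  ← best
Best: vehicle 1 HQ → W2 → HQ = 6; vehicle 2 HQ → L4 → G5 → M1 → B6 → HQ = 56; combined 62.

62 min — the smallest possible combined total.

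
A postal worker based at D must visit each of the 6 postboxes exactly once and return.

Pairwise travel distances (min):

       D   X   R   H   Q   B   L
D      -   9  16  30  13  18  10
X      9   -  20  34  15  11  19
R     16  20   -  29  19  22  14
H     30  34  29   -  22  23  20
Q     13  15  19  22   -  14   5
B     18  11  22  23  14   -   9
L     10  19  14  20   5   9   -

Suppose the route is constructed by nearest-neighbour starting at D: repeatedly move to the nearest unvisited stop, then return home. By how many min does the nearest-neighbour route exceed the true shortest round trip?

Excess over optimum: 12 min.

From D: X=9, L=10, Q=13, R=16, B=18, H=30 → choose X (9).
From X: B=11, Q=15, L=19, R=20, H=34 → choose B (11).
From B: L=9, Q=14, R=22, H=23 → choose L (9).
From L: Q=5, R=14, H=20 → choose Q (5).
From Q: R=19, H=22 → choose R (19).
From R: H=29 → choose H (29).
NN route D → X → B → L → Q → R → H → D costs 112.
Optimal: D → X → B → H → Q → L → R → D costs 100 (by enumerating all 360 distinct tours).
Excess = 112 − 100 = 12.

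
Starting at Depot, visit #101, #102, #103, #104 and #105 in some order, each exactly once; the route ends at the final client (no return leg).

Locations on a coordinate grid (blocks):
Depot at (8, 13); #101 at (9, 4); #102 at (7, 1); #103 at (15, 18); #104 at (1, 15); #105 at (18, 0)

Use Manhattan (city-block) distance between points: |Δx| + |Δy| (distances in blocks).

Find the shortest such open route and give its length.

There are 5! = 120 possible orderings.
Depot→#101→#102→#103→#104→#105: 10+5+25+17+32 = 89
Depot→#101→#102→#103→#105→#104: 10+5+25+21+32 = 93
Depot→#101→#102→#104→#103→#105: 10+5+20+17+21 = 73
Depot→#101→#102→#104→#105→#103: 10+5+20+32+21 = 88
Depot→#101→#102→#105→#103→#104: 10+5+12+21+17 = 65
Depot→#101→#102→#105→#104→#103: 10+5+12+32+17 = 76
Depot→#101→#103→#102→#104→#105: 10+20+25+20+32 = 107
Depot→#101→#103→#102→#105→#104: 10+20+25+12+32 = 99
Depot→#101→#103→#104→#102→#105: 10+20+17+20+12 = 79
Depot→#101→#103→#104→#105→#102: 10+20+17+32+12 = 91
Depot→#101→#103→#105→#102→#104: 10+20+21+12+20 = 83
Depot→#101→#103→#105→#104→#102: 10+20+21+32+20 = 103
Depot→#101→#104→#102→#103→#105: 10+19+20+25+21 = 95
Depot→#101→#104→#102→#105→#103: 10+19+20+12+21 = 82
… (106 more)
Depot→#104→#103→#101→#102→#105: 9+17+20+5+12 = 63  ← best
The minimum is 63.
One shortest path: Depot → #104 → #103 → #101 → #102 → #105.

63 blocks — the minimum one-way total.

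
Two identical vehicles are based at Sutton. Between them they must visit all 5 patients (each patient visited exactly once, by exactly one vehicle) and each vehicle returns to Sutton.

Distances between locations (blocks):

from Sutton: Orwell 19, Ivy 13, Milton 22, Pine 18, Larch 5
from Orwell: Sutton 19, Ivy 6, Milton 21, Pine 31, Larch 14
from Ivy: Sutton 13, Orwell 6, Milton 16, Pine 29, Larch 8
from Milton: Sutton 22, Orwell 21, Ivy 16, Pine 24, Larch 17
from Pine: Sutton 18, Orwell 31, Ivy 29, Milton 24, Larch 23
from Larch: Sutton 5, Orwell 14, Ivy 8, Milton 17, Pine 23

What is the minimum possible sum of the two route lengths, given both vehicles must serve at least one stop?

92 blocks — the smallest possible combined total.

Try each way of splitting the stops between the two vehicles (each non-empty) and, for each split, find the best tour for each vehicle:
  {Orwell} + {Ivy, Milton, Pine, Larch}: 38 + 71 = 109
  {Ivy} + {Orwell, Milton, Pine, Larch}: 26 + 82 = 108
  {Orwell, Ivy} + {Milton, Pine, Larch}: 38 + 64 = 102
  {Milton} + {Orwell, Ivy, Pine, Larch}: 44 + 68 = 112
  {Orwell, Milton} + {Ivy, Pine, Larch}: 62 + 60 = 122
  {Ivy, Milton} + {Orwell, Pine, Larch}: 51 + 68 = 119
  … (15 splits in total)
  {Orwell, Ivy, Milton, Pine} + {Larch}: 82 + 10 = 92  ← best
Best: vehicle 1 Sutton → Ivy → Orwell → Milton → Pine → Sutton = 82; vehicle 2 Sutton → Larch → Sutton = 10; combined 92.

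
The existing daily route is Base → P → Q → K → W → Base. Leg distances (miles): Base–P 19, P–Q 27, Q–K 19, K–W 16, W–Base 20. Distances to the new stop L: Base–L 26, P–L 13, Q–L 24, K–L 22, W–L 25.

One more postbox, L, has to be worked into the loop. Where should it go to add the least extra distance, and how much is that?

Insertion cost between consecutive stops i–j is d(i,L) + d(L,j) − d(i,j):
  between Base and P: 26 + 13 − 19 = 20
  between P and Q: 13 + 24 − 27 = 10
  between Q and K: 24 + 22 − 19 = 27
  between K and W: 22 + 25 − 16 = 31
  between W and Base: 25 + 26 − 20 = 31
Cheapest insertion is between P and Q, adding 10.
New total = 101 + 10 = 111.

+10 miles — insert L between P and Q.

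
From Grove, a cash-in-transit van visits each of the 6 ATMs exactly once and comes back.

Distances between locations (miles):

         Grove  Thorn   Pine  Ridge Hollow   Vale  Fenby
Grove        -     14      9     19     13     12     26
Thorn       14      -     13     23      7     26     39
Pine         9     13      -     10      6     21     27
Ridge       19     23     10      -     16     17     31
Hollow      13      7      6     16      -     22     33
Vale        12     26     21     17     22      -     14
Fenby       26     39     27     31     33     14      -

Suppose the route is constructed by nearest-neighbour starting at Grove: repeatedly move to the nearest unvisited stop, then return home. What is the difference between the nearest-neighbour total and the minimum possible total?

8 miles longer than the optimal tour.

From Grove: Pine=9, Vale=12, Hollow=13, Thorn=14, Ridge=19, Fenby=26 → choose Pine (9).
From Pine: Hollow=6, Ridge=10, Thorn=13, Vale=21, Fenby=27 → choose Hollow (6).
From Hollow: Thorn=7, Ridge=16, Vale=22, Fenby=33 → choose Thorn (7).
From Thorn: Ridge=23, Vale=26, Fenby=39 → choose Ridge (23).
From Ridge: Vale=17, Fenby=31 → choose Vale (17).
From Vale: Fenby=14 → choose Fenby (14).
NN route Grove → Pine → Hollow → Thorn → Ridge → Vale → Fenby → Grove costs 102.
Optimal: Grove → Thorn → Hollow → Pine → Ridge → Vale → Fenby → Grove costs 94 (by enumerating all 360 distinct tours).
Excess = 102 − 94 = 8.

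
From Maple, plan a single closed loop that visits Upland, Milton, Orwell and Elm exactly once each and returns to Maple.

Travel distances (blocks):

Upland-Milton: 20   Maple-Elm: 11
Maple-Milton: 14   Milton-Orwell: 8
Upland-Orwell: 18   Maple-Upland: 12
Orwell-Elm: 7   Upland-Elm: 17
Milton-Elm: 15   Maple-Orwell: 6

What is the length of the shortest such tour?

Maple - Upland - Milton - Orwell - Elm - Maple: 12+20+8+7+11 = 58
Maple - Upland - Milton - Elm - Orwell - Maple: 12+20+15+7+6 = 60
Maple - Upland - Orwell - Milton - Elm - Maple: 12+18+8+15+11 = 64
Maple - Upland - Orwell - Elm - Milton - Maple: 12+18+7+15+14 = 66
Maple - Upland - Elm - Milton - Orwell - Maple: 12+17+15+8+6 = 58
Maple - Upland - Elm - Orwell - Milton - Maple: 12+17+7+8+14 = 58
Maple - Milton - Upland - Orwell - Elm - Maple: 14+20+18+7+11 = 70
Maple - Milton - Upland - Elm - Orwell - Maple: 14+20+17+7+6 = 64
Maple - Milton - Orwell - Upland - Elm - Maple: 14+8+18+17+11 = 68
Maple - Milton - Elm - Upland - Orwell - Maple: 14+15+17+18+6 = 70
Maple - Orwell - Upland - Milton - Elm - Maple: 6+18+20+15+11 = 70
Maple - Orwell - Milton - Upland - Elm - Maple: 6+8+20+17+11 = 62
The minimum is 58.
One optimal route: Maple → Upland → Milton → Orwell → Elm → Maple (or its reverse).

Shortest round trip = 58 blocks.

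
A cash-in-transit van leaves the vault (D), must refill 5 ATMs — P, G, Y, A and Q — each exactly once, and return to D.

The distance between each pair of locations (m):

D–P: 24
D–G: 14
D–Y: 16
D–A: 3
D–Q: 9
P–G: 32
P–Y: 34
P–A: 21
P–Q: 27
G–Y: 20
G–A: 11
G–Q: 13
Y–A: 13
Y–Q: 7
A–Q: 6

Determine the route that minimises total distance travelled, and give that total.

Shortest round trip = 92 m.

D→P→G→Y→A→Q→D: 24+32+20+13+6+9 = 104
D→P→G→Y→Q→A→D: 24+32+20+7+6+3 = 92
D→P→G→A→Y→Q→D: 24+32+11+13+7+9 = 96
D→P→G→A→Q→Y→D: 24+32+11+6+7+16 = 96
D→P→G→Q→Y→A→D: 24+32+13+7+13+3 = 92
D→P→G→Q→A→Y→D: 24+32+13+6+13+16 = 104
D→P→Y→G→A→Q→D: 24+34+20+11+6+9 = 104
D→P→Y→G→Q→A→D: 24+34+20+13+6+3 = 100
D→P→Y→A→G→Q→D: 24+34+13+11+13+9 = 104
D→P→Y→A→Q→G→D: 24+34+13+6+13+14 = 104
D→P→Y→Q→G→A→D: 24+34+7+13+11+3 = 92
D→P→Y→Q→A→G→D: 24+34+7+6+11+14 = 96
D→P→A→G→Y→Q→D: 24+21+11+20+7+9 = 92
D→P→A→G→Q→Y→D: 24+21+11+13+7+16 = 92
… (46 more)
The minimum is 92.
One optimal route: D → P → G → Y → Q → A → D (or its reverse).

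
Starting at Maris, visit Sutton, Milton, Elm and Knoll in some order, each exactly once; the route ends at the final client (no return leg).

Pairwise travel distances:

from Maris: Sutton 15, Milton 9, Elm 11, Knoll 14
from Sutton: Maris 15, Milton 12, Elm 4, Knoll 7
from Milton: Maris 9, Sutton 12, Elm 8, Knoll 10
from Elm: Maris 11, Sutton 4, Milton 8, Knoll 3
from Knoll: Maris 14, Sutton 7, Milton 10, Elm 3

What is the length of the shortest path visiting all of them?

There are 4! = 24 possible orderings.
Maris→Sutton→Milton→Elm→Knoll: 15+12+8+3 = 38
Maris→Sutton→Milton→Knoll→Elm: 15+12+10+3 = 40
Maris→Sutton→Elm→Milton→Knoll: 15+4+8+10 = 37
Maris→Sutton→Elm→Knoll→Milton: 15+4+3+10 = 32
Maris→Sutton→Knoll→Milton→Elm: 15+7+10+8 = 40
Maris→Sutton→Knoll→Elm→Milton: 15+7+3+8 = 33
Maris→Milton→Sutton→Elm→Knoll: 9+12+4+3 = 28
Maris→Milton→Sutton→Knoll→Elm: 9+12+7+3 = 31
Maris→Milton→Elm→Sutton→Knoll: 9+8+4+7 = 28
Maris→Milton→Elm→Knoll→Sutton: 9+8+3+7 = 27
Maris→Milton→Knoll→Sutton→Elm: 9+10+7+4 = 30
Maris→Milton→Knoll→Elm→Sutton: 9+10+3+4 = 26
Maris→Elm→Sutton→Milton→Knoll: 11+4+12+10 = 37
Maris→Elm→Sutton→Knoll→Milton: 11+4+7+10 = 32
… (10 more)
The minimum is 26.
One shortest path: Maris → Milton → Knoll → Elm → Sutton.

Minimum one-way distance = 26.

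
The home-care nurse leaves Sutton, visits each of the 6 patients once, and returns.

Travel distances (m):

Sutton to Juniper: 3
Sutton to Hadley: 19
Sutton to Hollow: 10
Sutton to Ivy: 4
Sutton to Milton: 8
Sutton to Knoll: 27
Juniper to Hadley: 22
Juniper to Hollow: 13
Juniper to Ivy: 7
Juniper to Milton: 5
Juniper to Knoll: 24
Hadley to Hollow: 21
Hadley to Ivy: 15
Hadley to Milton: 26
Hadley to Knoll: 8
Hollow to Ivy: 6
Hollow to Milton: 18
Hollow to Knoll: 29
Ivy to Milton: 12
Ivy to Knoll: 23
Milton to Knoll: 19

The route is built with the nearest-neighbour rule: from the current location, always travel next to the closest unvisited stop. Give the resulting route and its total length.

From Sutton: distances to unvisited — Juniper=3, Ivy=4, Milton=8, Hollow=10, Hadley=19, Knoll=27. Nearest is Juniper (3).
From Juniper: distances to unvisited — Milton=5, Ivy=7, Hollow=13, Hadley=22, Knoll=24. Nearest is Milton (5).
From Milton: distances to unvisited — Ivy=12, Hollow=18, Knoll=19, Hadley=26. Nearest is Ivy (12).
From Ivy: distances to unvisited — Hollow=6, Hadley=15, Knoll=23. Nearest is Hollow (6).
From Hollow: distances to unvisited — Hadley=21, Knoll=29. Nearest is Hadley (21).
From Hadley: distances to unvisited — Knoll=8. Nearest is Knoll (8).
Return Knoll→Sutton: 27.
Total = 3 + 5 + 12 + 6 + 21 + 8 + 27 = 82.

82 m along Sutton → Juniper → Milton → Ivy → Hollow → Hadley → Knoll → Sutton.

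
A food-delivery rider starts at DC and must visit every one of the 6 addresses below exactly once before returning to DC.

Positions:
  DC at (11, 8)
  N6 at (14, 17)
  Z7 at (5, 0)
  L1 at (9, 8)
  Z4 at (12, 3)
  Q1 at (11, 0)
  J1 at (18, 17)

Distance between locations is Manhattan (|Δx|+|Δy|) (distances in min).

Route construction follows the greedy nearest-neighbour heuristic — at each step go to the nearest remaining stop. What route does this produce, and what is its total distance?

Nearest-neighbour total = 66 min; route DC → L1 → Z4 → Q1 → Z7 → N6 → J1 → DC.

At DC the remaining stops are L1 2, Z4 6, Q1 8, N6 12, Z7 14, J1 16; go to L1.
At L1 the remaining stops are Z4 8, Q1 10, Z7 12, N6 14, J1 18; go to Z4.
At Z4 the remaining stops are Q1 4, Z7 10, N6 16, J1 20; go to Q1.
At Q1 the remaining stops are Z7 6, N6 20, J1 24; go to Z7.
At Z7 the remaining stops are N6 26, J1 30; go to N6.
At N6 the remaining stops are J1 4; go to J1.
Return J1→DC: 16.
Total = 2 + 8 + 4 + 6 + 26 + 4 + 16 = 66.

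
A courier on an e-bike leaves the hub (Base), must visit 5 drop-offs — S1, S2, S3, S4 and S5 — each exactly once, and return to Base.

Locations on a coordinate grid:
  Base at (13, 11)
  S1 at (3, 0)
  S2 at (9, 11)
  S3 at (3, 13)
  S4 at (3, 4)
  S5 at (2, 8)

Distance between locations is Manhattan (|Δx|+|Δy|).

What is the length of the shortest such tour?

Minimum total distance: 48.

With 5 stops there are 5!/2 = 60 distinct round trips (a route and its reverse cost the same).
Base-S1-S2-S3-S4-S5-Base: 21+17+8+9+5+14 = 74
Base-S1-S2-S3-S5-S4-Base: 21+17+8+6+5+17 = 74
Base-S1-S2-S4-S3-S5-Base: 21+17+13+9+6+14 = 80
Base-S1-S2-S4-S5-S3-Base: 21+17+13+5+6+12 = 74
Base-S1-S2-S5-S3-S4-Base: 21+17+10+6+9+17 = 80
Base-S1-S2-S5-S4-S3-Base: 21+17+10+5+9+12 = 74
Base-S1-S3-S2-S4-S5-Base: 21+13+8+13+5+14 = 74
Base-S1-S3-S2-S5-S4-Base: 21+13+8+10+5+17 = 74
Base-S1-S3-S4-S2-S5-Base: 21+13+9+13+10+14 = 80
Base-S1-S3-S4-S5-S2-Base: 21+13+9+5+10+4 = 62
Base-S1-S3-S5-S2-S4-Base: 21+13+6+10+13+17 = 80
Base-S1-S3-S5-S4-S2-Base: 21+13+6+5+13+4 = 62
Base-S1-S4-S2-S3-S5-Base: 21+4+13+8+6+14 = 66
Base-S1-S4-S2-S5-S3-Base: 21+4+13+10+6+12 = 66
… (46 more)
Base-S1-S4-S5-S3-S2-Base: 21+4+5+6+8+4 = 48  ← best
The minimum is 48.
One optimal route: Base → S1 → S4 → S5 → S3 → S2 → Base (or its reverse).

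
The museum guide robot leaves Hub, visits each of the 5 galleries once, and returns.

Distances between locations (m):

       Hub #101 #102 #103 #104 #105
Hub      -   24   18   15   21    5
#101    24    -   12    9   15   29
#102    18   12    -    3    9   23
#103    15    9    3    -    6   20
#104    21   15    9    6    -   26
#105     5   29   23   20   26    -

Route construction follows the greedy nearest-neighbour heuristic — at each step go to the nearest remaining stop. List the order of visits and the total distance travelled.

Nearest-neighbour total = 76 m; route Hub → #105 → #103 → #102 → #104 → #101 → Hub.

Hub → [#105:5 / #103:15 / #102:18 / #104:21 / #101:24] → #105 (5)
#105 → [#103:20 / #102:23 / #104:26 / #101:29] → #103 (20)
#103 → [#102:3 / #104:6 / #101:9] → #102 (3)
#102 → [#104:9 / #101:12] → #104 (9)
#104 → [#101:15] → #101 (15)
Return #101→Hub: 24.
Total = 5 + 20 + 3 + 9 + 15 + 24 = 76.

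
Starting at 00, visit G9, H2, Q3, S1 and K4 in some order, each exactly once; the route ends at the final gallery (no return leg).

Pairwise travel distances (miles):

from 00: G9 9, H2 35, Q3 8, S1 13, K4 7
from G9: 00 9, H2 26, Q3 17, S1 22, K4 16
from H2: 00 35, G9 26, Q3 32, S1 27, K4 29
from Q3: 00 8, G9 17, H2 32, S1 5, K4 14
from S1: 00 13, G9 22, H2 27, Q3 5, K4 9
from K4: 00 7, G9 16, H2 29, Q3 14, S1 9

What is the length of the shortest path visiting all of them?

Shortest open route: 64 miles.

There are 5! = 120 possible orderings.
00→G9→H2→Q3→S1→K4: 9+26+32+5+9 = 81
00→G9→H2→Q3→K4→S1: 9+26+32+14+9 = 90
00→G9→H2→S1→Q3→K4: 9+26+27+5+14 = 81
00→G9→H2→S1→K4→Q3: 9+26+27+9+14 = 85
00→G9→H2→K4→Q3→S1: 9+26+29+14+5 = 83
00→G9→H2→K4→S1→Q3: 9+26+29+9+5 = 78
00→G9→Q3→H2→S1→K4: 9+17+32+27+9 = 94
00→G9→Q3→H2→K4→S1: 9+17+32+29+9 = 96
00→G9→Q3→S1→H2→K4: 9+17+5+27+29 = 87
00→G9→Q3→S1→K4→H2: 9+17+5+9+29 = 69
00→G9→Q3→K4→H2→S1: 9+17+14+29+27 = 96
00→G9→Q3→K4→S1→H2: 9+17+14+9+27 = 76
00→G9→S1→H2→Q3→K4: 9+22+27+32+14 = 104
00→G9→S1→H2→K4→Q3: 9+22+27+29+14 = 101
… (106 more)
00→Q3→S1→K4→G9→H2: 8+5+9+16+26 = 64  ← best
The minimum is 64.
One shortest path: 00 → Q3 → S1 → K4 → G9 → H2.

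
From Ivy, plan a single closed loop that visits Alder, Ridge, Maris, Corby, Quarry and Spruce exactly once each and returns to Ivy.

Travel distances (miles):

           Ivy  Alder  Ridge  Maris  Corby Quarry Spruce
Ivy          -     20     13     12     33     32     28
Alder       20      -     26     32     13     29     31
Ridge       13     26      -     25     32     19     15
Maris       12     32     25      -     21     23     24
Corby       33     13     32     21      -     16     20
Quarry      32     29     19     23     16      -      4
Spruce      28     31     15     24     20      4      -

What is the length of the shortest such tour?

Shortest round trip = 105 miles.

There are 360 distinct closed tours to check (reversals are equivalent).
Ivy - Alder - Ridge - Maris - Corby - Quarry - Spruce - Ivy: 20+26+25+21+16+4+28 = 140
Ivy - Alder - Ridge - Maris - Corby - Spruce - Quarry - Ivy: 20+26+25+21+20+4+32 = 148
Ivy - Alder - Ridge - Maris - Quarry - Corby - Spruce - Ivy: 20+26+25+23+16+20+28 = 158
Ivy - Alder - Ridge - Maris - Quarry - Spruce - Corby - Ivy: 20+26+25+23+4+20+33 = 151
Ivy - Alder - Ridge - Maris - Spruce - Corby - Quarry - Ivy: 20+26+25+24+20+16+32 = 163
Ivy - Alder - Ridge - Maris - Spruce - Quarry - Corby - Ivy: 20+26+25+24+4+16+33 = 148
Ivy - Alder - Ridge - Corby - Maris - Quarry - Spruce - Ivy: 20+26+32+21+23+4+28 = 154
Ivy - Alder - Ridge - Corby - Maris - Spruce - Quarry - Ivy: 20+26+32+21+24+4+32 = 159
… (352 more)
Ivy - Alder - Corby - Quarry - Spruce - Ridge - Maris - Ivy: 20+13+16+4+15+25+12 = 105  ← best
The minimum is 105.
One optimal route: Ivy → Alder → Corby → Quarry → Spruce → Ridge → Maris → Ivy (or its reverse).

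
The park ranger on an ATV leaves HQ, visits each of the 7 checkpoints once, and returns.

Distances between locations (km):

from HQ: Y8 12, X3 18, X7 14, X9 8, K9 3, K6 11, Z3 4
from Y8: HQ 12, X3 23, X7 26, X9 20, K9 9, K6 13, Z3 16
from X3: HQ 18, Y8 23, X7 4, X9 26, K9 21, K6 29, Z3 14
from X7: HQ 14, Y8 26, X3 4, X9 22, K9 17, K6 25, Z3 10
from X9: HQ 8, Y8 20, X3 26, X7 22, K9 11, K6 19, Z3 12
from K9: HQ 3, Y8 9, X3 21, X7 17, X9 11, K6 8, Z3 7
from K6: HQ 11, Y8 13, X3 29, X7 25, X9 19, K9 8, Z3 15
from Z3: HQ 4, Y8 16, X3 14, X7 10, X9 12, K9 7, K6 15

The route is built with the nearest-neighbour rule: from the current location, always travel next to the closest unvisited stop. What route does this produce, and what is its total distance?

Total distance 87 km via the nearest-neighbour route HQ → K9 → Z3 → X7 → X3 → Y8 → K6 → X9 → HQ.

At HQ the remaining stops are K9 3, Z3 4, X9 8, K6 11, Y8 12, X7 14, X3 18; go to K9.
At K9 the remaining stops are Z3 7, K6 8, Y8 9, X9 11, X7 17, X3 21; go to Z3.
At Z3 the remaining stops are X7 10, X9 12, X3 14, K6 15, Y8 16; go to X7.
At X7 the remaining stops are X3 4, X9 22, K6 25, Y8 26; go to X3.
At X3 the remaining stops are Y8 23, X9 26, K6 29; go to Y8.
At Y8 the remaining stops are K6 13, X9 20; go to K6.
At K6 the remaining stops are X9 19; go to X9.
Return X9→HQ: 8.
Total = 3 + 7 + 10 + 4 + 23 + 13 + 19 + 8 = 87.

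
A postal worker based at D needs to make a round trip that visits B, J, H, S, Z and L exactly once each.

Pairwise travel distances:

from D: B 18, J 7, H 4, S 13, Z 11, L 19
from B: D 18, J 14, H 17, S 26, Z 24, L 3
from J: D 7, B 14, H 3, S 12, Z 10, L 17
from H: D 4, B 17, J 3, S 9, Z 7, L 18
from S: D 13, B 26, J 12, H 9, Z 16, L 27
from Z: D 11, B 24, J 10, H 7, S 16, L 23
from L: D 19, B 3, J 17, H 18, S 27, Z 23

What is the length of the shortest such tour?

With 6 stops there are 6!/2 = 360 distinct round trips (a route and its reverse cost the same).
D→B→J→H→S→Z→L→D: 18+14+3+9+16+23+19 = 102
D→B→J→H→S→L→Z→D: 18+14+3+9+27+23+11 = 105
D→B→J→H→Z→S→L→D: 18+14+3+7+16+27+19 = 104
D→B→J→H→Z→L→S→D: 18+14+3+7+23+27+13 = 105
D→B→J→H→L→S→Z→D: 18+14+3+18+27+16+11 = 107
D→B→J→H→L→Z→S→D: 18+14+3+18+23+16+13 = 105
D→B→J→S→H→Z→L→D: 18+14+12+9+7+23+19 = 102
D→B→J→S→H→L→Z→D: 18+14+12+9+18+23+11 = 105
… (352 more)
D→H→S→Z→J→B→L→D: 4+9+16+10+14+3+19 = 75  ← best
The minimum is 75.
One optimal route: D → H → S → Z → J → B → L → D (or its reverse).

Shortest round trip = 75.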